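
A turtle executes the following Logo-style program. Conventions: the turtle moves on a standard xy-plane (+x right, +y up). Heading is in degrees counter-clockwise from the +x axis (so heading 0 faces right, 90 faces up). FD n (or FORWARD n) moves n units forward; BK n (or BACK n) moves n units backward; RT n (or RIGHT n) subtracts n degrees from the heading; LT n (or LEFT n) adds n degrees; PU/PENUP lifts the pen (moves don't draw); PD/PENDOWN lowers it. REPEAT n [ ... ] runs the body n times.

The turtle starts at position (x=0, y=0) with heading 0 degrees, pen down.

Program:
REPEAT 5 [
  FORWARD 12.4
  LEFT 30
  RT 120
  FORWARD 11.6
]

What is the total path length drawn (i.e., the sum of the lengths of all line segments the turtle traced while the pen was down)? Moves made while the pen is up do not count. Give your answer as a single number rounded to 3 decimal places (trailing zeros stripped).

Answer: 120

Derivation:
Executing turtle program step by step:
Start: pos=(0,0), heading=0, pen down
REPEAT 5 [
  -- iteration 1/5 --
  FD 12.4: (0,0) -> (12.4,0) [heading=0, draw]
  LT 30: heading 0 -> 30
  RT 120: heading 30 -> 270
  FD 11.6: (12.4,0) -> (12.4,-11.6) [heading=270, draw]
  -- iteration 2/5 --
  FD 12.4: (12.4,-11.6) -> (12.4,-24) [heading=270, draw]
  LT 30: heading 270 -> 300
  RT 120: heading 300 -> 180
  FD 11.6: (12.4,-24) -> (0.8,-24) [heading=180, draw]
  -- iteration 3/5 --
  FD 12.4: (0.8,-24) -> (-11.6,-24) [heading=180, draw]
  LT 30: heading 180 -> 210
  RT 120: heading 210 -> 90
  FD 11.6: (-11.6,-24) -> (-11.6,-12.4) [heading=90, draw]
  -- iteration 4/5 --
  FD 12.4: (-11.6,-12.4) -> (-11.6,0) [heading=90, draw]
  LT 30: heading 90 -> 120
  RT 120: heading 120 -> 0
  FD 11.6: (-11.6,0) -> (0,0) [heading=0, draw]
  -- iteration 5/5 --
  FD 12.4: (0,0) -> (12.4,0) [heading=0, draw]
  LT 30: heading 0 -> 30
  RT 120: heading 30 -> 270
  FD 11.6: (12.4,0) -> (12.4,-11.6) [heading=270, draw]
]
Final: pos=(12.4,-11.6), heading=270, 10 segment(s) drawn

Segment lengths:
  seg 1: (0,0) -> (12.4,0), length = 12.4
  seg 2: (12.4,0) -> (12.4,-11.6), length = 11.6
  seg 3: (12.4,-11.6) -> (12.4,-24), length = 12.4
  seg 4: (12.4,-24) -> (0.8,-24), length = 11.6
  seg 5: (0.8,-24) -> (-11.6,-24), length = 12.4
  seg 6: (-11.6,-24) -> (-11.6,-12.4), length = 11.6
  seg 7: (-11.6,-12.4) -> (-11.6,0), length = 12.4
  seg 8: (-11.6,0) -> (0,0), length = 11.6
  seg 9: (0,0) -> (12.4,0), length = 12.4
  seg 10: (12.4,0) -> (12.4,-11.6), length = 11.6
Total = 120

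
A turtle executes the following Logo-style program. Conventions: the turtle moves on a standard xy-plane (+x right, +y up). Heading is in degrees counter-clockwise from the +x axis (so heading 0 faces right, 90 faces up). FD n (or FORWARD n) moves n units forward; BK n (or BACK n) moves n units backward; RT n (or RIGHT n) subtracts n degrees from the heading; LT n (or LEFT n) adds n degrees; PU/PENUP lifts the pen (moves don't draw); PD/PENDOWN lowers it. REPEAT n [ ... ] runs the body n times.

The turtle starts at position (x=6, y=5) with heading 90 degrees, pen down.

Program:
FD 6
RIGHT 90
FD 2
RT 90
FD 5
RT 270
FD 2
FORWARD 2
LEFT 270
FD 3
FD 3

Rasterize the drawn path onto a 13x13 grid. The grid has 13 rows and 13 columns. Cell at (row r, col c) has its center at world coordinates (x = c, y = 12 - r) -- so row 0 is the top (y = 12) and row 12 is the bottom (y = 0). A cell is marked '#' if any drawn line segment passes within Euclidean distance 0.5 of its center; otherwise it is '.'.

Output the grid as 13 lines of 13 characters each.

Answer: .............
......###....
......#.#....
......#.#....
......#.#....
......#.#....
......#.#####
......#.....#
............#
............#
............#
............#
............#

Derivation:
Segment 0: (6,5) -> (6,11)
Segment 1: (6,11) -> (8,11)
Segment 2: (8,11) -> (8,6)
Segment 3: (8,6) -> (10,6)
Segment 4: (10,6) -> (12,6)
Segment 5: (12,6) -> (12,3)
Segment 6: (12,3) -> (12,0)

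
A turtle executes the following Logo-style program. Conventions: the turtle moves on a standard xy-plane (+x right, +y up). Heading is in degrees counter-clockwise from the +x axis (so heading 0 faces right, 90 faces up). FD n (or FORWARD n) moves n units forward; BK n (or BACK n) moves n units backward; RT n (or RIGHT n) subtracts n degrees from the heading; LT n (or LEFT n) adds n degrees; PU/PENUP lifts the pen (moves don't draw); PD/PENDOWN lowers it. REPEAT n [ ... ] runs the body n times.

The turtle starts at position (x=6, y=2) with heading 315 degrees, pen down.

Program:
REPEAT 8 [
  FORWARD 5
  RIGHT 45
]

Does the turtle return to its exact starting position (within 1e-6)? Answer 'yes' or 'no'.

Executing turtle program step by step:
Start: pos=(6,2), heading=315, pen down
REPEAT 8 [
  -- iteration 1/8 --
  FD 5: (6,2) -> (9.536,-1.536) [heading=315, draw]
  RT 45: heading 315 -> 270
  -- iteration 2/8 --
  FD 5: (9.536,-1.536) -> (9.536,-6.536) [heading=270, draw]
  RT 45: heading 270 -> 225
  -- iteration 3/8 --
  FD 5: (9.536,-6.536) -> (6,-10.071) [heading=225, draw]
  RT 45: heading 225 -> 180
  -- iteration 4/8 --
  FD 5: (6,-10.071) -> (1,-10.071) [heading=180, draw]
  RT 45: heading 180 -> 135
  -- iteration 5/8 --
  FD 5: (1,-10.071) -> (-2.536,-6.536) [heading=135, draw]
  RT 45: heading 135 -> 90
  -- iteration 6/8 --
  FD 5: (-2.536,-6.536) -> (-2.536,-1.536) [heading=90, draw]
  RT 45: heading 90 -> 45
  -- iteration 7/8 --
  FD 5: (-2.536,-1.536) -> (1,2) [heading=45, draw]
  RT 45: heading 45 -> 0
  -- iteration 8/8 --
  FD 5: (1,2) -> (6,2) [heading=0, draw]
  RT 45: heading 0 -> 315
]
Final: pos=(6,2), heading=315, 8 segment(s) drawn

Start position: (6, 2)
Final position: (6, 2)
Distance = 0; < 1e-6 -> CLOSED

Answer: yes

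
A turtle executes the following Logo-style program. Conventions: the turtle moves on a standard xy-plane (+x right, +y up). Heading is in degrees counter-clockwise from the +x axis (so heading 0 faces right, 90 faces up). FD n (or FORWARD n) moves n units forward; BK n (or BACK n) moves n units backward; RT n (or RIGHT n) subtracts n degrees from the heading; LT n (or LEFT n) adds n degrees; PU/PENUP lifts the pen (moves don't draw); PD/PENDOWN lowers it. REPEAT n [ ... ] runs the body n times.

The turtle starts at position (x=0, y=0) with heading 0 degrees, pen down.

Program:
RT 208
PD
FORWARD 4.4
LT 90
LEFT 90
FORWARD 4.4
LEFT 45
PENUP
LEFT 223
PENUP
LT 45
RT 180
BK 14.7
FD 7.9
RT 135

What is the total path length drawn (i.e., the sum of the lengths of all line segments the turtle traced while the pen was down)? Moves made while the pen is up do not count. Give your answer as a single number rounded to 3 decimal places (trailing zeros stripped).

Executing turtle program step by step:
Start: pos=(0,0), heading=0, pen down
RT 208: heading 0 -> 152
PD: pen down
FD 4.4: (0,0) -> (-3.885,2.066) [heading=152, draw]
LT 90: heading 152 -> 242
LT 90: heading 242 -> 332
FD 4.4: (-3.885,2.066) -> (0,0) [heading=332, draw]
LT 45: heading 332 -> 17
PU: pen up
LT 223: heading 17 -> 240
PU: pen up
LT 45: heading 240 -> 285
RT 180: heading 285 -> 105
BK 14.7: (0,0) -> (3.805,-14.199) [heading=105, move]
FD 7.9: (3.805,-14.199) -> (1.76,-6.568) [heading=105, move]
RT 135: heading 105 -> 330
Final: pos=(1.76,-6.568), heading=330, 2 segment(s) drawn

Segment lengths:
  seg 1: (0,0) -> (-3.885,2.066), length = 4.4
  seg 2: (-3.885,2.066) -> (0,0), length = 4.4
Total = 8.8

Answer: 8.8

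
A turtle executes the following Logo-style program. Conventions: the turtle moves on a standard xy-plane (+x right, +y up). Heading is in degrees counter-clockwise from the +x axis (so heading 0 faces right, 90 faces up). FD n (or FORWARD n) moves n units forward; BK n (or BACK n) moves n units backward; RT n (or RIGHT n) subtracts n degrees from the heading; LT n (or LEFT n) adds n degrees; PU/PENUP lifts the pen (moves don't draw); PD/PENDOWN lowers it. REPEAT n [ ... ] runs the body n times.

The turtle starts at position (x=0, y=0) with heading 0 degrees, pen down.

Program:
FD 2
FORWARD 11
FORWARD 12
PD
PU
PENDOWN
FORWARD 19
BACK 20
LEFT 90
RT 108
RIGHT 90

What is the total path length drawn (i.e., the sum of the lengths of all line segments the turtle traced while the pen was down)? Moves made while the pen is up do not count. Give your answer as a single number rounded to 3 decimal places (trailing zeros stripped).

Answer: 64

Derivation:
Executing turtle program step by step:
Start: pos=(0,0), heading=0, pen down
FD 2: (0,0) -> (2,0) [heading=0, draw]
FD 11: (2,0) -> (13,0) [heading=0, draw]
FD 12: (13,0) -> (25,0) [heading=0, draw]
PD: pen down
PU: pen up
PD: pen down
FD 19: (25,0) -> (44,0) [heading=0, draw]
BK 20: (44,0) -> (24,0) [heading=0, draw]
LT 90: heading 0 -> 90
RT 108: heading 90 -> 342
RT 90: heading 342 -> 252
Final: pos=(24,0), heading=252, 5 segment(s) drawn

Segment lengths:
  seg 1: (0,0) -> (2,0), length = 2
  seg 2: (2,0) -> (13,0), length = 11
  seg 3: (13,0) -> (25,0), length = 12
  seg 4: (25,0) -> (44,0), length = 19
  seg 5: (44,0) -> (24,0), length = 20
Total = 64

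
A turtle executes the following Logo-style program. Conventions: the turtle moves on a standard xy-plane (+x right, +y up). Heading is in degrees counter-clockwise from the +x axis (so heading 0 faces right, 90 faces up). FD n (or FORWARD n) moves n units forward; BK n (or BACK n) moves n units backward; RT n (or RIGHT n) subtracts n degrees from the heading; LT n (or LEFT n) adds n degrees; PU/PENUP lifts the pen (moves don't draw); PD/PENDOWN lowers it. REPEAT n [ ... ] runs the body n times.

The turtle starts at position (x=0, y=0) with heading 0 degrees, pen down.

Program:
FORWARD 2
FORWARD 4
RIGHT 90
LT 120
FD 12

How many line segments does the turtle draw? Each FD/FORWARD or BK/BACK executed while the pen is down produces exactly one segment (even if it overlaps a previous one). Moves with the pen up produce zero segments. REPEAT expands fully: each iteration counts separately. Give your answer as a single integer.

Answer: 3

Derivation:
Executing turtle program step by step:
Start: pos=(0,0), heading=0, pen down
FD 2: (0,0) -> (2,0) [heading=0, draw]
FD 4: (2,0) -> (6,0) [heading=0, draw]
RT 90: heading 0 -> 270
LT 120: heading 270 -> 30
FD 12: (6,0) -> (16.392,6) [heading=30, draw]
Final: pos=(16.392,6), heading=30, 3 segment(s) drawn
Segments drawn: 3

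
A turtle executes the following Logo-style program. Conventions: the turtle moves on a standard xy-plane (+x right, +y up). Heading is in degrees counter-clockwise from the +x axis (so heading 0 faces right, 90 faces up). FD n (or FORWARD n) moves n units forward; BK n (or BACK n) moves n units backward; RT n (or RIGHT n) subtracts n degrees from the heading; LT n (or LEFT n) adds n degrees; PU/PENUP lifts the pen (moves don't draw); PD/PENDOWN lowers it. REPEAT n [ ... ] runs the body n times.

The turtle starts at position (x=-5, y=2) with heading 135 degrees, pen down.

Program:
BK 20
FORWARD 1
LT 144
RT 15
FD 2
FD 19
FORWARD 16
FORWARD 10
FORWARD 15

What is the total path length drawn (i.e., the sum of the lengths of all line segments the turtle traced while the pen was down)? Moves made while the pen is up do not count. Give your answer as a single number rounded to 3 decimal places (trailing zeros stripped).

Executing turtle program step by step:
Start: pos=(-5,2), heading=135, pen down
BK 20: (-5,2) -> (9.142,-12.142) [heading=135, draw]
FD 1: (9.142,-12.142) -> (8.435,-11.435) [heading=135, draw]
LT 144: heading 135 -> 279
RT 15: heading 279 -> 264
FD 2: (8.435,-11.435) -> (8.226,-13.424) [heading=264, draw]
FD 19: (8.226,-13.424) -> (6.24,-32.32) [heading=264, draw]
FD 16: (6.24,-32.32) -> (4.567,-48.232) [heading=264, draw]
FD 10: (4.567,-48.232) -> (3.522,-58.178) [heading=264, draw]
FD 15: (3.522,-58.178) -> (1.954,-73.095) [heading=264, draw]
Final: pos=(1.954,-73.095), heading=264, 7 segment(s) drawn

Segment lengths:
  seg 1: (-5,2) -> (9.142,-12.142), length = 20
  seg 2: (9.142,-12.142) -> (8.435,-11.435), length = 1
  seg 3: (8.435,-11.435) -> (8.226,-13.424), length = 2
  seg 4: (8.226,-13.424) -> (6.24,-32.32), length = 19
  seg 5: (6.24,-32.32) -> (4.567,-48.232), length = 16
  seg 6: (4.567,-48.232) -> (3.522,-58.178), length = 10
  seg 7: (3.522,-58.178) -> (1.954,-73.095), length = 15
Total = 83

Answer: 83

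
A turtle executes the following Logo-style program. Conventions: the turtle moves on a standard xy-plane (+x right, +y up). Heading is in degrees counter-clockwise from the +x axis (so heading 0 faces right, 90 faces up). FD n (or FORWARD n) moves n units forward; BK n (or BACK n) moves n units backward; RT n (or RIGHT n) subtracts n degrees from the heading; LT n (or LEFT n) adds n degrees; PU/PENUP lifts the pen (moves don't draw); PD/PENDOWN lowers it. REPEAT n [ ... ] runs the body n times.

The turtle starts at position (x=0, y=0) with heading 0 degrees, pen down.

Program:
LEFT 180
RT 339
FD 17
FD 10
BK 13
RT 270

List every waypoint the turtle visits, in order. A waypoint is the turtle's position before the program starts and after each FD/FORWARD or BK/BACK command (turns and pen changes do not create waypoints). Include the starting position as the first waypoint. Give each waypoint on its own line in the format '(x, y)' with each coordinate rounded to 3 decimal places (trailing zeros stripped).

Answer: (0, 0)
(-15.871, -6.092)
(-25.207, -9.676)
(-13.07, -5.017)

Derivation:
Executing turtle program step by step:
Start: pos=(0,0), heading=0, pen down
LT 180: heading 0 -> 180
RT 339: heading 180 -> 201
FD 17: (0,0) -> (-15.871,-6.092) [heading=201, draw]
FD 10: (-15.871,-6.092) -> (-25.207,-9.676) [heading=201, draw]
BK 13: (-25.207,-9.676) -> (-13.07,-5.017) [heading=201, draw]
RT 270: heading 201 -> 291
Final: pos=(-13.07,-5.017), heading=291, 3 segment(s) drawn
Waypoints (4 total):
(0, 0)
(-15.871, -6.092)
(-25.207, -9.676)
(-13.07, -5.017)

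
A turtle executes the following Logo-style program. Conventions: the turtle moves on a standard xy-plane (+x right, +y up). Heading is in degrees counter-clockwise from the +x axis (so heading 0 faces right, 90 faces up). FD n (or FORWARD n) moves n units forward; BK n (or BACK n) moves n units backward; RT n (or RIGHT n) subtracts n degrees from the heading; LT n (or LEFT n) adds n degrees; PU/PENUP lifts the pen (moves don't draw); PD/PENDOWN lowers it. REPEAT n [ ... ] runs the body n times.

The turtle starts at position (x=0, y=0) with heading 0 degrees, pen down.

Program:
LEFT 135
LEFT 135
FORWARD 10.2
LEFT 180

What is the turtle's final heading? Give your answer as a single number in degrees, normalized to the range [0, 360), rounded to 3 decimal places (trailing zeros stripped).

Executing turtle program step by step:
Start: pos=(0,0), heading=0, pen down
LT 135: heading 0 -> 135
LT 135: heading 135 -> 270
FD 10.2: (0,0) -> (0,-10.2) [heading=270, draw]
LT 180: heading 270 -> 90
Final: pos=(0,-10.2), heading=90, 1 segment(s) drawn

Answer: 90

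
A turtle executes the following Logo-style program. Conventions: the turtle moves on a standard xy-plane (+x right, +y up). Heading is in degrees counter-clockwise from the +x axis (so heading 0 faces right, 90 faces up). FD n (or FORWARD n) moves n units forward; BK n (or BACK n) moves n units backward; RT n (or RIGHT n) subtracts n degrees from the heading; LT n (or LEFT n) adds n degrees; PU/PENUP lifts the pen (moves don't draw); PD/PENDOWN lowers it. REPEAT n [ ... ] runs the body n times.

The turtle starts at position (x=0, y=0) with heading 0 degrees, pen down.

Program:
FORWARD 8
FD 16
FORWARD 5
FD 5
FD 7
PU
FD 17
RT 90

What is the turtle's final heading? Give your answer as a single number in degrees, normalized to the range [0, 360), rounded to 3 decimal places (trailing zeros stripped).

Executing turtle program step by step:
Start: pos=(0,0), heading=0, pen down
FD 8: (0,0) -> (8,0) [heading=0, draw]
FD 16: (8,0) -> (24,0) [heading=0, draw]
FD 5: (24,0) -> (29,0) [heading=0, draw]
FD 5: (29,0) -> (34,0) [heading=0, draw]
FD 7: (34,0) -> (41,0) [heading=0, draw]
PU: pen up
FD 17: (41,0) -> (58,0) [heading=0, move]
RT 90: heading 0 -> 270
Final: pos=(58,0), heading=270, 5 segment(s) drawn

Answer: 270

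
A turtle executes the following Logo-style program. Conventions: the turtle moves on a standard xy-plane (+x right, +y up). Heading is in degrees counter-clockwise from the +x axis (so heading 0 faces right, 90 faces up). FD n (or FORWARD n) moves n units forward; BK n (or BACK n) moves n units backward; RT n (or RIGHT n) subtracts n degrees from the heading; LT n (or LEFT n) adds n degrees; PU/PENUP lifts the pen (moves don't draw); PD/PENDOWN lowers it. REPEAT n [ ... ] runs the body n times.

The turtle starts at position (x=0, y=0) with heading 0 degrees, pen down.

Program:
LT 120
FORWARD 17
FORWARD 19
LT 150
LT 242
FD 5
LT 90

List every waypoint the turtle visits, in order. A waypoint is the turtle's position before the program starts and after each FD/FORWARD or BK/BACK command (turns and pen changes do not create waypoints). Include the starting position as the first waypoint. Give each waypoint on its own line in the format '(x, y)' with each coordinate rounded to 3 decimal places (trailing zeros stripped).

Executing turtle program step by step:
Start: pos=(0,0), heading=0, pen down
LT 120: heading 0 -> 120
FD 17: (0,0) -> (-8.5,14.722) [heading=120, draw]
FD 19: (-8.5,14.722) -> (-18,31.177) [heading=120, draw]
LT 150: heading 120 -> 270
LT 242: heading 270 -> 152
FD 5: (-18,31.177) -> (-22.415,33.524) [heading=152, draw]
LT 90: heading 152 -> 242
Final: pos=(-22.415,33.524), heading=242, 3 segment(s) drawn
Waypoints (4 total):
(0, 0)
(-8.5, 14.722)
(-18, 31.177)
(-22.415, 33.524)

Answer: (0, 0)
(-8.5, 14.722)
(-18, 31.177)
(-22.415, 33.524)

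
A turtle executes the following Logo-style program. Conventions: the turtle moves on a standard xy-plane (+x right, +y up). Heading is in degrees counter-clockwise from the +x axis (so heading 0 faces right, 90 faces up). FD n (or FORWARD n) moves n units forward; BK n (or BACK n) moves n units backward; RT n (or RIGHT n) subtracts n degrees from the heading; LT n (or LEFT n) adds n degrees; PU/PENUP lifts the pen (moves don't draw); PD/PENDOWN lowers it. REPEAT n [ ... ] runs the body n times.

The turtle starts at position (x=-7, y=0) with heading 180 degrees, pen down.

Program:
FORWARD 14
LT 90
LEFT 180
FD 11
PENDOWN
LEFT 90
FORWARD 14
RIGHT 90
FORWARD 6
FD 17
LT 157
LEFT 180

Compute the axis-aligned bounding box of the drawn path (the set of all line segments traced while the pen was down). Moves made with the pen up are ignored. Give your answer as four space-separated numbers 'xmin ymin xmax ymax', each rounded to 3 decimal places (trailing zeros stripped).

Answer: -35 0 -7 34

Derivation:
Executing turtle program step by step:
Start: pos=(-7,0), heading=180, pen down
FD 14: (-7,0) -> (-21,0) [heading=180, draw]
LT 90: heading 180 -> 270
LT 180: heading 270 -> 90
FD 11: (-21,0) -> (-21,11) [heading=90, draw]
PD: pen down
LT 90: heading 90 -> 180
FD 14: (-21,11) -> (-35,11) [heading=180, draw]
RT 90: heading 180 -> 90
FD 6: (-35,11) -> (-35,17) [heading=90, draw]
FD 17: (-35,17) -> (-35,34) [heading=90, draw]
LT 157: heading 90 -> 247
LT 180: heading 247 -> 67
Final: pos=(-35,34), heading=67, 5 segment(s) drawn

Segment endpoints: x in {-35, -35, -21, -21, -7}, y in {0, 0, 11, 11, 17, 34}
xmin=-35, ymin=0, xmax=-7, ymax=34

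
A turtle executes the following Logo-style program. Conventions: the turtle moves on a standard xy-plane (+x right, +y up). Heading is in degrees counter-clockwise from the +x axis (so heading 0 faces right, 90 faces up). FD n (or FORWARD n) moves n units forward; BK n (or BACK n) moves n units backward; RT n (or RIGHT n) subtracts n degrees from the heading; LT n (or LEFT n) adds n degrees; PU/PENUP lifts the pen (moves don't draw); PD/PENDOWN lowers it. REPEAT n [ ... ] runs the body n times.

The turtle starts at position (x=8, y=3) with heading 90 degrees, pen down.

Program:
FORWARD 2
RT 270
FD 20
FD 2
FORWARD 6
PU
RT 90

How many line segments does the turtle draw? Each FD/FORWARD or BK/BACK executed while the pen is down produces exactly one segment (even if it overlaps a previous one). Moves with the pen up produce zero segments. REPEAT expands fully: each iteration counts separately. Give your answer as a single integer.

Executing turtle program step by step:
Start: pos=(8,3), heading=90, pen down
FD 2: (8,3) -> (8,5) [heading=90, draw]
RT 270: heading 90 -> 180
FD 20: (8,5) -> (-12,5) [heading=180, draw]
FD 2: (-12,5) -> (-14,5) [heading=180, draw]
FD 6: (-14,5) -> (-20,5) [heading=180, draw]
PU: pen up
RT 90: heading 180 -> 90
Final: pos=(-20,5), heading=90, 4 segment(s) drawn
Segments drawn: 4

Answer: 4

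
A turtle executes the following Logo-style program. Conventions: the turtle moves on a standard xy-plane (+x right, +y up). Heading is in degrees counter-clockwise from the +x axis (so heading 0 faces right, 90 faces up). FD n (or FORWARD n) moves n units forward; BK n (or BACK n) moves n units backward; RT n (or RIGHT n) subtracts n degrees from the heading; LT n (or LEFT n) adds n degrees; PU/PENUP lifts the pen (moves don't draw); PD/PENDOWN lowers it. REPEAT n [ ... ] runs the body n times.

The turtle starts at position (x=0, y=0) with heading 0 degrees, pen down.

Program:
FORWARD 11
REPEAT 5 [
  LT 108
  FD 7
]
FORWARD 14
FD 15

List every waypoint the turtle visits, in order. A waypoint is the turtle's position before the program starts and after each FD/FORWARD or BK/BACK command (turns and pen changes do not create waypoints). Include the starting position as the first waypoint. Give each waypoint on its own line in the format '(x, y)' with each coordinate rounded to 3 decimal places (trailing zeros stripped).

Answer: (0, 0)
(11, 0)
(8.837, 6.657)
(3.174, 2.543)
(8.837, -1.572)
(11, 5.086)
(4, 5.086)
(-10, 5.086)
(-25, 5.086)

Derivation:
Executing turtle program step by step:
Start: pos=(0,0), heading=0, pen down
FD 11: (0,0) -> (11,0) [heading=0, draw]
REPEAT 5 [
  -- iteration 1/5 --
  LT 108: heading 0 -> 108
  FD 7: (11,0) -> (8.837,6.657) [heading=108, draw]
  -- iteration 2/5 --
  LT 108: heading 108 -> 216
  FD 7: (8.837,6.657) -> (3.174,2.543) [heading=216, draw]
  -- iteration 3/5 --
  LT 108: heading 216 -> 324
  FD 7: (3.174,2.543) -> (8.837,-1.572) [heading=324, draw]
  -- iteration 4/5 --
  LT 108: heading 324 -> 72
  FD 7: (8.837,-1.572) -> (11,5.086) [heading=72, draw]
  -- iteration 5/5 --
  LT 108: heading 72 -> 180
  FD 7: (11,5.086) -> (4,5.086) [heading=180, draw]
]
FD 14: (4,5.086) -> (-10,5.086) [heading=180, draw]
FD 15: (-10,5.086) -> (-25,5.086) [heading=180, draw]
Final: pos=(-25,5.086), heading=180, 8 segment(s) drawn
Waypoints (9 total):
(0, 0)
(11, 0)
(8.837, 6.657)
(3.174, 2.543)
(8.837, -1.572)
(11, 5.086)
(4, 5.086)
(-10, 5.086)
(-25, 5.086)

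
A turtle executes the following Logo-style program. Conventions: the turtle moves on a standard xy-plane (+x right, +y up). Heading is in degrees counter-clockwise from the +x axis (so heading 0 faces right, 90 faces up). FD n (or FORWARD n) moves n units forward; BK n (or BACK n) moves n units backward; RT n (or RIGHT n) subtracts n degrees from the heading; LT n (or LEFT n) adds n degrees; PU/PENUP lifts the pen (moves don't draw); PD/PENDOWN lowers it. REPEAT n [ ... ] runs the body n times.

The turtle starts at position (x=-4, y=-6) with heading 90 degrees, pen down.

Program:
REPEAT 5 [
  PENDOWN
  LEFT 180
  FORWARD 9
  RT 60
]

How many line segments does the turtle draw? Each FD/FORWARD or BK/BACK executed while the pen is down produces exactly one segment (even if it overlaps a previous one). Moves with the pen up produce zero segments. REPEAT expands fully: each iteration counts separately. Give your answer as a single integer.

Executing turtle program step by step:
Start: pos=(-4,-6), heading=90, pen down
REPEAT 5 [
  -- iteration 1/5 --
  PD: pen down
  LT 180: heading 90 -> 270
  FD 9: (-4,-6) -> (-4,-15) [heading=270, draw]
  RT 60: heading 270 -> 210
  -- iteration 2/5 --
  PD: pen down
  LT 180: heading 210 -> 30
  FD 9: (-4,-15) -> (3.794,-10.5) [heading=30, draw]
  RT 60: heading 30 -> 330
  -- iteration 3/5 --
  PD: pen down
  LT 180: heading 330 -> 150
  FD 9: (3.794,-10.5) -> (-4,-6) [heading=150, draw]
  RT 60: heading 150 -> 90
  -- iteration 4/5 --
  PD: pen down
  LT 180: heading 90 -> 270
  FD 9: (-4,-6) -> (-4,-15) [heading=270, draw]
  RT 60: heading 270 -> 210
  -- iteration 5/5 --
  PD: pen down
  LT 180: heading 210 -> 30
  FD 9: (-4,-15) -> (3.794,-10.5) [heading=30, draw]
  RT 60: heading 30 -> 330
]
Final: pos=(3.794,-10.5), heading=330, 5 segment(s) drawn
Segments drawn: 5

Answer: 5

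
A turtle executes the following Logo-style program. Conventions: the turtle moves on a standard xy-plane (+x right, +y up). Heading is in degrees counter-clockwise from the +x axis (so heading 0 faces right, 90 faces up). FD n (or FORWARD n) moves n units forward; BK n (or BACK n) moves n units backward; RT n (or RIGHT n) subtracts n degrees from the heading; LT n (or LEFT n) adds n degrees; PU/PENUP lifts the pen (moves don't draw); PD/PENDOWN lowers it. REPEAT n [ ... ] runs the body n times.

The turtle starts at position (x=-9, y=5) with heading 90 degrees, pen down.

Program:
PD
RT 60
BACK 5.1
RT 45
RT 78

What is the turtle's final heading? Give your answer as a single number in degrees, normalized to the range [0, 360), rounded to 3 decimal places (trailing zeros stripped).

Answer: 267

Derivation:
Executing turtle program step by step:
Start: pos=(-9,5), heading=90, pen down
PD: pen down
RT 60: heading 90 -> 30
BK 5.1: (-9,5) -> (-13.417,2.45) [heading=30, draw]
RT 45: heading 30 -> 345
RT 78: heading 345 -> 267
Final: pos=(-13.417,2.45), heading=267, 1 segment(s) drawn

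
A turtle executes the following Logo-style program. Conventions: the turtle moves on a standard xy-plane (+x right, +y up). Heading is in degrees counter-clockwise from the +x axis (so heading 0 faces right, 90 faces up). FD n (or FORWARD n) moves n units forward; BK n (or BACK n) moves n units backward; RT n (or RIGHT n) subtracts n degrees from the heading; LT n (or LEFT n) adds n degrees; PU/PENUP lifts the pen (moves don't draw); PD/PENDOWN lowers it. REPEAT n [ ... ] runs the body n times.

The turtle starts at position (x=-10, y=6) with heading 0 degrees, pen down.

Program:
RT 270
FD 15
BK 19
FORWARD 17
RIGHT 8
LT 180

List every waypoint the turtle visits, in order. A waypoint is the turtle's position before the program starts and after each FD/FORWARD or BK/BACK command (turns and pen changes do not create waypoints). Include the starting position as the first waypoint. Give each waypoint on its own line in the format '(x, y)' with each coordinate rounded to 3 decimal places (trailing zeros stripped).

Answer: (-10, 6)
(-10, 21)
(-10, 2)
(-10, 19)

Derivation:
Executing turtle program step by step:
Start: pos=(-10,6), heading=0, pen down
RT 270: heading 0 -> 90
FD 15: (-10,6) -> (-10,21) [heading=90, draw]
BK 19: (-10,21) -> (-10,2) [heading=90, draw]
FD 17: (-10,2) -> (-10,19) [heading=90, draw]
RT 8: heading 90 -> 82
LT 180: heading 82 -> 262
Final: pos=(-10,19), heading=262, 3 segment(s) drawn
Waypoints (4 total):
(-10, 6)
(-10, 21)
(-10, 2)
(-10, 19)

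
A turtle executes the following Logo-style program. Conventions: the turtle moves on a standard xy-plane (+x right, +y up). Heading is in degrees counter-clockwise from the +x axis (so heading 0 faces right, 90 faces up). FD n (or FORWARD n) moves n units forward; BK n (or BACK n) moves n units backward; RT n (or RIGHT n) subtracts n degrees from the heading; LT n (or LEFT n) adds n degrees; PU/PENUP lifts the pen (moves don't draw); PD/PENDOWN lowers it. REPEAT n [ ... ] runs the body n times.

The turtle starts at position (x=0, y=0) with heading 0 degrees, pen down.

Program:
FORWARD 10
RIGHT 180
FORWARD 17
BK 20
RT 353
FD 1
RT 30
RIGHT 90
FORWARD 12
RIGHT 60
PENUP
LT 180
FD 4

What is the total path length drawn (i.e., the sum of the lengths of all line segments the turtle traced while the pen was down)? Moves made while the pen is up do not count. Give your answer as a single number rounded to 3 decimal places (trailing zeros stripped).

Answer: 60

Derivation:
Executing turtle program step by step:
Start: pos=(0,0), heading=0, pen down
FD 10: (0,0) -> (10,0) [heading=0, draw]
RT 180: heading 0 -> 180
FD 17: (10,0) -> (-7,0) [heading=180, draw]
BK 20: (-7,0) -> (13,0) [heading=180, draw]
RT 353: heading 180 -> 187
FD 1: (13,0) -> (12.007,-0.122) [heading=187, draw]
RT 30: heading 187 -> 157
RT 90: heading 157 -> 67
FD 12: (12.007,-0.122) -> (16.696,10.924) [heading=67, draw]
RT 60: heading 67 -> 7
PU: pen up
LT 180: heading 7 -> 187
FD 4: (16.696,10.924) -> (12.726,10.437) [heading=187, move]
Final: pos=(12.726,10.437), heading=187, 5 segment(s) drawn

Segment lengths:
  seg 1: (0,0) -> (10,0), length = 10
  seg 2: (10,0) -> (-7,0), length = 17
  seg 3: (-7,0) -> (13,0), length = 20
  seg 4: (13,0) -> (12.007,-0.122), length = 1
  seg 5: (12.007,-0.122) -> (16.696,10.924), length = 12
Total = 60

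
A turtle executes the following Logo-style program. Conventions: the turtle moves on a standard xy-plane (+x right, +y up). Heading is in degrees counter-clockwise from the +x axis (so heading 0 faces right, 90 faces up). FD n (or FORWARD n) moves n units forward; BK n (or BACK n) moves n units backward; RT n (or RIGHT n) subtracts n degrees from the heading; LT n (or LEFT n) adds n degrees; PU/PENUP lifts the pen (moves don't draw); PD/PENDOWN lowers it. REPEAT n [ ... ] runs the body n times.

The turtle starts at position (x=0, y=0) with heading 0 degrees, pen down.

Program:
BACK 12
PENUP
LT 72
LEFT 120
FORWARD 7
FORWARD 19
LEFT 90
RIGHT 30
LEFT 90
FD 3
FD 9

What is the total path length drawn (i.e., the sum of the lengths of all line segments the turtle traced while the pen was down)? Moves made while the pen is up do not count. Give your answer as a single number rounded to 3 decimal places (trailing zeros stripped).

Answer: 12

Derivation:
Executing turtle program step by step:
Start: pos=(0,0), heading=0, pen down
BK 12: (0,0) -> (-12,0) [heading=0, draw]
PU: pen up
LT 72: heading 0 -> 72
LT 120: heading 72 -> 192
FD 7: (-12,0) -> (-18.847,-1.455) [heading=192, move]
FD 19: (-18.847,-1.455) -> (-37.432,-5.406) [heading=192, move]
LT 90: heading 192 -> 282
RT 30: heading 282 -> 252
LT 90: heading 252 -> 342
FD 3: (-37.432,-5.406) -> (-34.579,-6.333) [heading=342, move]
FD 9: (-34.579,-6.333) -> (-26.019,-9.114) [heading=342, move]
Final: pos=(-26.019,-9.114), heading=342, 1 segment(s) drawn

Segment lengths:
  seg 1: (0,0) -> (-12,0), length = 12
Total = 12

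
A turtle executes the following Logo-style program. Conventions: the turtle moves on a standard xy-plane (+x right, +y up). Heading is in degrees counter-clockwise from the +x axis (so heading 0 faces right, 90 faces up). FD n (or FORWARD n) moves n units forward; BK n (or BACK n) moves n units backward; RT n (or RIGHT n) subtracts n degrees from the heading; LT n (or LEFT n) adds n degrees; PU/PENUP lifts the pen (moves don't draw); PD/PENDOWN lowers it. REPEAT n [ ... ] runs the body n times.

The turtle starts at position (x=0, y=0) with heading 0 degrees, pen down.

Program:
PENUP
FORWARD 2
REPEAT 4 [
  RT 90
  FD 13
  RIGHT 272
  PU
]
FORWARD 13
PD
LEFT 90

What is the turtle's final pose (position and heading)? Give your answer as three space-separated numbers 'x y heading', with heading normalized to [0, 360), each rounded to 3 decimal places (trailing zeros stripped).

Executing turtle program step by step:
Start: pos=(0,0), heading=0, pen down
PU: pen up
FD 2: (0,0) -> (2,0) [heading=0, move]
REPEAT 4 [
  -- iteration 1/4 --
  RT 90: heading 0 -> 270
  FD 13: (2,0) -> (2,-13) [heading=270, move]
  RT 272: heading 270 -> 358
  PU: pen up
  -- iteration 2/4 --
  RT 90: heading 358 -> 268
  FD 13: (2,-13) -> (1.546,-25.992) [heading=268, move]
  RT 272: heading 268 -> 356
  PU: pen up
  -- iteration 3/4 --
  RT 90: heading 356 -> 266
  FD 13: (1.546,-25.992) -> (0.639,-38.96) [heading=266, move]
  RT 272: heading 266 -> 354
  PU: pen up
  -- iteration 4/4 --
  RT 90: heading 354 -> 264
  FD 13: (0.639,-38.96) -> (-0.719,-51.889) [heading=264, move]
  RT 272: heading 264 -> 352
  PU: pen up
]
FD 13: (-0.719,-51.889) -> (12.154,-53.698) [heading=352, move]
PD: pen down
LT 90: heading 352 -> 82
Final: pos=(12.154,-53.698), heading=82, 0 segment(s) drawn

Answer: 12.154 -53.698 82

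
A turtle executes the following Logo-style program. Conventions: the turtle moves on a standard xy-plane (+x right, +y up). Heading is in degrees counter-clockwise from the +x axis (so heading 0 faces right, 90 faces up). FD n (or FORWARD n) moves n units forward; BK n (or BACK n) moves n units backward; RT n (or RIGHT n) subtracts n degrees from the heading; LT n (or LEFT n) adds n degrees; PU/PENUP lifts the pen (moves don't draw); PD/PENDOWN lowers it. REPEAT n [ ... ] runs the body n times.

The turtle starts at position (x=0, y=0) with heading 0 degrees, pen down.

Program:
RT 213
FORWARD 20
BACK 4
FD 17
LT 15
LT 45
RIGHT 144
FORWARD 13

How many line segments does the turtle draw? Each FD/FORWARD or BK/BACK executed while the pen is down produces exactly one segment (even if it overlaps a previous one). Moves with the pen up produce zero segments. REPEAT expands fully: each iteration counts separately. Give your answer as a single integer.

Answer: 4

Derivation:
Executing turtle program step by step:
Start: pos=(0,0), heading=0, pen down
RT 213: heading 0 -> 147
FD 20: (0,0) -> (-16.773,10.893) [heading=147, draw]
BK 4: (-16.773,10.893) -> (-13.419,8.714) [heading=147, draw]
FD 17: (-13.419,8.714) -> (-27.676,17.973) [heading=147, draw]
LT 15: heading 147 -> 162
LT 45: heading 162 -> 207
RT 144: heading 207 -> 63
FD 13: (-27.676,17.973) -> (-21.774,29.556) [heading=63, draw]
Final: pos=(-21.774,29.556), heading=63, 4 segment(s) drawn
Segments drawn: 4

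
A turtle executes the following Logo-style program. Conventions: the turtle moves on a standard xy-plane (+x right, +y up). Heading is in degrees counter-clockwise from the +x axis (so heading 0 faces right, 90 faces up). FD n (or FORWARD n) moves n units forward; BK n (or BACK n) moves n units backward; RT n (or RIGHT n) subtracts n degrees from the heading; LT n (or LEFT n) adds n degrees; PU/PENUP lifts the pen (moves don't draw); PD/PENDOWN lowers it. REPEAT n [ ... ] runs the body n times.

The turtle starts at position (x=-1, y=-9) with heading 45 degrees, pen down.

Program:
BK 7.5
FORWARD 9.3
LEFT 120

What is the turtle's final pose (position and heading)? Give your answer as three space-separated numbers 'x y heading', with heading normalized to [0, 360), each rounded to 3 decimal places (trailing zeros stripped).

Answer: 0.273 -7.727 165

Derivation:
Executing turtle program step by step:
Start: pos=(-1,-9), heading=45, pen down
BK 7.5: (-1,-9) -> (-6.303,-14.303) [heading=45, draw]
FD 9.3: (-6.303,-14.303) -> (0.273,-7.727) [heading=45, draw]
LT 120: heading 45 -> 165
Final: pos=(0.273,-7.727), heading=165, 2 segment(s) drawn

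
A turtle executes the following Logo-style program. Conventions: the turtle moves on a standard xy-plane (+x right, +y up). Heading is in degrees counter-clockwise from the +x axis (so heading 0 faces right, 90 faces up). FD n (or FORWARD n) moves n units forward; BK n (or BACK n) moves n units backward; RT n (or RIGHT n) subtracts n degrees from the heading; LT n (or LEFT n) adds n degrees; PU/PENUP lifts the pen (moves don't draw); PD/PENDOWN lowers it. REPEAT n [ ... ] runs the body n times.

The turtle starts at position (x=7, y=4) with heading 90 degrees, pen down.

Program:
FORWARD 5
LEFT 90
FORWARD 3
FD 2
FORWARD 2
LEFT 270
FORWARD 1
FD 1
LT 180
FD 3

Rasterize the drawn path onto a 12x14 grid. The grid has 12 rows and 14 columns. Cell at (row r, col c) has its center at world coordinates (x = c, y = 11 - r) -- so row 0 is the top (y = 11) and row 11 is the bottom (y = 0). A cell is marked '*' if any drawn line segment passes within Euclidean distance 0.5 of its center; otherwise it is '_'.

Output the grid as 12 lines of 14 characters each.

Segment 0: (7,4) -> (7,9)
Segment 1: (7,9) -> (4,9)
Segment 2: (4,9) -> (2,9)
Segment 3: (2,9) -> (0,9)
Segment 4: (0,9) -> (0,10)
Segment 5: (0,10) -> (0,11)
Segment 6: (0,11) -> (-0,8)

Answer: *_____________
*_____________
********______
*______*______
_______*______
_______*______
_______*______
_______*______
______________
______________
______________
______________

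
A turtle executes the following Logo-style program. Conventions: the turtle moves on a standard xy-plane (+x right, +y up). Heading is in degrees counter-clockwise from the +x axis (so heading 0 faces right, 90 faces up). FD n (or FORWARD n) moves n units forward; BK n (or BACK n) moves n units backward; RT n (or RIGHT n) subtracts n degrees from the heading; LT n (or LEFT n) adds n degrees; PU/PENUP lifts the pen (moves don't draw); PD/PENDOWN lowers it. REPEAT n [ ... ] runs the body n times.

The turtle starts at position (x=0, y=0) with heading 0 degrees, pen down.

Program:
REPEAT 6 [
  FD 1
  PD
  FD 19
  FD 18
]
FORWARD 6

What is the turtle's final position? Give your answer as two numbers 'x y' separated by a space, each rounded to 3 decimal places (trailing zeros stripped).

Answer: 234 0

Derivation:
Executing turtle program step by step:
Start: pos=(0,0), heading=0, pen down
REPEAT 6 [
  -- iteration 1/6 --
  FD 1: (0,0) -> (1,0) [heading=0, draw]
  PD: pen down
  FD 19: (1,0) -> (20,0) [heading=0, draw]
  FD 18: (20,0) -> (38,0) [heading=0, draw]
  -- iteration 2/6 --
  FD 1: (38,0) -> (39,0) [heading=0, draw]
  PD: pen down
  FD 19: (39,0) -> (58,0) [heading=0, draw]
  FD 18: (58,0) -> (76,0) [heading=0, draw]
  -- iteration 3/6 --
  FD 1: (76,0) -> (77,0) [heading=0, draw]
  PD: pen down
  FD 19: (77,0) -> (96,0) [heading=0, draw]
  FD 18: (96,0) -> (114,0) [heading=0, draw]
  -- iteration 4/6 --
  FD 1: (114,0) -> (115,0) [heading=0, draw]
  PD: pen down
  FD 19: (115,0) -> (134,0) [heading=0, draw]
  FD 18: (134,0) -> (152,0) [heading=0, draw]
  -- iteration 5/6 --
  FD 1: (152,0) -> (153,0) [heading=0, draw]
  PD: pen down
  FD 19: (153,0) -> (172,0) [heading=0, draw]
  FD 18: (172,0) -> (190,0) [heading=0, draw]
  -- iteration 6/6 --
  FD 1: (190,0) -> (191,0) [heading=0, draw]
  PD: pen down
  FD 19: (191,0) -> (210,0) [heading=0, draw]
  FD 18: (210,0) -> (228,0) [heading=0, draw]
]
FD 6: (228,0) -> (234,0) [heading=0, draw]
Final: pos=(234,0), heading=0, 19 segment(s) drawn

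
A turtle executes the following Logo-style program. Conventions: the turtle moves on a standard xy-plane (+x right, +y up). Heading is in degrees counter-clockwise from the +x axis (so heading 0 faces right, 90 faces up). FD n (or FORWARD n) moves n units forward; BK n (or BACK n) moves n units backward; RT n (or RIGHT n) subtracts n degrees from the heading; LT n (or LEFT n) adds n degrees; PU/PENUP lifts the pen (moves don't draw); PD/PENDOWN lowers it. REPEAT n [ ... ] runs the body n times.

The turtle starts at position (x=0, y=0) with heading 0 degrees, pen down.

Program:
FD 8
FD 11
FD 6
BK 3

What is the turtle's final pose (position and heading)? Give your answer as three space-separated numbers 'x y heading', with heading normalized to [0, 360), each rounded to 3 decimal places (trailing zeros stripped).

Executing turtle program step by step:
Start: pos=(0,0), heading=0, pen down
FD 8: (0,0) -> (8,0) [heading=0, draw]
FD 11: (8,0) -> (19,0) [heading=0, draw]
FD 6: (19,0) -> (25,0) [heading=0, draw]
BK 3: (25,0) -> (22,0) [heading=0, draw]
Final: pos=(22,0), heading=0, 4 segment(s) drawn

Answer: 22 0 0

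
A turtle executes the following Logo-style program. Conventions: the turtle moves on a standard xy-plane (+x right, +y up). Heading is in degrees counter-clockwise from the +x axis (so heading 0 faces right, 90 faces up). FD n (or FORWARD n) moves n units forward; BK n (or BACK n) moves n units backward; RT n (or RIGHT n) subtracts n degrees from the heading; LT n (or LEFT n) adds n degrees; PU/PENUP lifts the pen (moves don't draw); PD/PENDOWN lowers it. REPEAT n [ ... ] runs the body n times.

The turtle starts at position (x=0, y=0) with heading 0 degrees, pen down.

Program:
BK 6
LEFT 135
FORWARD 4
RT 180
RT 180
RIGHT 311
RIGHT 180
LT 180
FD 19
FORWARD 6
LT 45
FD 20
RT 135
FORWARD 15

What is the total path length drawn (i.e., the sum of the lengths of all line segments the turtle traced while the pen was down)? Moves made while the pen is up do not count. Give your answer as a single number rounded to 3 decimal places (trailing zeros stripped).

Answer: 70

Derivation:
Executing turtle program step by step:
Start: pos=(0,0), heading=0, pen down
BK 6: (0,0) -> (-6,0) [heading=0, draw]
LT 135: heading 0 -> 135
FD 4: (-6,0) -> (-8.828,2.828) [heading=135, draw]
RT 180: heading 135 -> 315
RT 180: heading 315 -> 135
RT 311: heading 135 -> 184
RT 180: heading 184 -> 4
LT 180: heading 4 -> 184
FD 19: (-8.828,2.828) -> (-27.782,1.503) [heading=184, draw]
FD 6: (-27.782,1.503) -> (-33.768,1.085) [heading=184, draw]
LT 45: heading 184 -> 229
FD 20: (-33.768,1.085) -> (-46.889,-14.01) [heading=229, draw]
RT 135: heading 229 -> 94
FD 15: (-46.889,-14.01) -> (-47.935,0.954) [heading=94, draw]
Final: pos=(-47.935,0.954), heading=94, 6 segment(s) drawn

Segment lengths:
  seg 1: (0,0) -> (-6,0), length = 6
  seg 2: (-6,0) -> (-8.828,2.828), length = 4
  seg 3: (-8.828,2.828) -> (-27.782,1.503), length = 19
  seg 4: (-27.782,1.503) -> (-33.768,1.085), length = 6
  seg 5: (-33.768,1.085) -> (-46.889,-14.01), length = 20
  seg 6: (-46.889,-14.01) -> (-47.935,0.954), length = 15
Total = 70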